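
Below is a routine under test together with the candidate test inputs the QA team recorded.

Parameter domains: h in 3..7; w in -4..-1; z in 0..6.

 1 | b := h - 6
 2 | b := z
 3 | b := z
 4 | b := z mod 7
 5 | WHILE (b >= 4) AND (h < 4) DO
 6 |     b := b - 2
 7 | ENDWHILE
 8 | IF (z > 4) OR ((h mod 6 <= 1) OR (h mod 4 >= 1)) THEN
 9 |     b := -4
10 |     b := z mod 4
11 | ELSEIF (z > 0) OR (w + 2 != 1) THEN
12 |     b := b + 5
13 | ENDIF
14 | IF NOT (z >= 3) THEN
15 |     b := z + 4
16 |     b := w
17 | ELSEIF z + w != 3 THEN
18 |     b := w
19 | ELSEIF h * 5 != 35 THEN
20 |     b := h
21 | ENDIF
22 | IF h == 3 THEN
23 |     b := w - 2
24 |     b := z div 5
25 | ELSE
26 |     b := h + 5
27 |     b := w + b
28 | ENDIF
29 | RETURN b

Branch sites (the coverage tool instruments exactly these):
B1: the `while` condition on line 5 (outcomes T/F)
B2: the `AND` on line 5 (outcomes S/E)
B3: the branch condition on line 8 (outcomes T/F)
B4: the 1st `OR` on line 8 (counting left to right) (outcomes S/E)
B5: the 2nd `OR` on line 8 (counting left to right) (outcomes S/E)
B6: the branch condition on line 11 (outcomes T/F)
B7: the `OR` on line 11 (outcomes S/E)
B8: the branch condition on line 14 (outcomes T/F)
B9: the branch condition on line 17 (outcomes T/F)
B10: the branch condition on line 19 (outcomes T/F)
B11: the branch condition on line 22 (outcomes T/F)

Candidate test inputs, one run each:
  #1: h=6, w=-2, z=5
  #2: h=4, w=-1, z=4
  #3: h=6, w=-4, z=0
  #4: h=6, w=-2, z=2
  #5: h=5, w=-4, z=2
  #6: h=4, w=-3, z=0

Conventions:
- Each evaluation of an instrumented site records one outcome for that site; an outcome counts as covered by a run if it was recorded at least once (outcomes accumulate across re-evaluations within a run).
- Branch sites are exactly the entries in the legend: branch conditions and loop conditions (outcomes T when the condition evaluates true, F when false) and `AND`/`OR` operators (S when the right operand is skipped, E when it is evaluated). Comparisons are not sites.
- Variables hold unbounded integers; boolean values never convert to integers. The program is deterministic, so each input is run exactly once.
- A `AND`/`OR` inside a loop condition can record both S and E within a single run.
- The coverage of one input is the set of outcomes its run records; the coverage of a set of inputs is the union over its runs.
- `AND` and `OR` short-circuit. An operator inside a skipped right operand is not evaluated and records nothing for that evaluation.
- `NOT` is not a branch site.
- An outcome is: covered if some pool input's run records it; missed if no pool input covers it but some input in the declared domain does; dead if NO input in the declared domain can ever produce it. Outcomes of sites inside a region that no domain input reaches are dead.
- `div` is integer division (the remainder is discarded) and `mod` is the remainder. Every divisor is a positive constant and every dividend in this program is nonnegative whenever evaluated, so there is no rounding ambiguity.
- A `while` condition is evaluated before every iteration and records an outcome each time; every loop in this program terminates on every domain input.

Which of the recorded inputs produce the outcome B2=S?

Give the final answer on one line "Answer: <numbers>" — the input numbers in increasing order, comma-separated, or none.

input #1 (h=6, w=-2, z=5): does not record B2=S
input #2 (h=4, w=-1, z=4): does not record B2=S
input #3 (h=6, w=-4, z=0): records B2=S
input #4 (h=6, w=-2, z=2): records B2=S
input #5 (h=5, w=-4, z=2): records B2=S
input #6 (h=4, w=-3, z=0): records B2=S

Answer: 3, 4, 5, 6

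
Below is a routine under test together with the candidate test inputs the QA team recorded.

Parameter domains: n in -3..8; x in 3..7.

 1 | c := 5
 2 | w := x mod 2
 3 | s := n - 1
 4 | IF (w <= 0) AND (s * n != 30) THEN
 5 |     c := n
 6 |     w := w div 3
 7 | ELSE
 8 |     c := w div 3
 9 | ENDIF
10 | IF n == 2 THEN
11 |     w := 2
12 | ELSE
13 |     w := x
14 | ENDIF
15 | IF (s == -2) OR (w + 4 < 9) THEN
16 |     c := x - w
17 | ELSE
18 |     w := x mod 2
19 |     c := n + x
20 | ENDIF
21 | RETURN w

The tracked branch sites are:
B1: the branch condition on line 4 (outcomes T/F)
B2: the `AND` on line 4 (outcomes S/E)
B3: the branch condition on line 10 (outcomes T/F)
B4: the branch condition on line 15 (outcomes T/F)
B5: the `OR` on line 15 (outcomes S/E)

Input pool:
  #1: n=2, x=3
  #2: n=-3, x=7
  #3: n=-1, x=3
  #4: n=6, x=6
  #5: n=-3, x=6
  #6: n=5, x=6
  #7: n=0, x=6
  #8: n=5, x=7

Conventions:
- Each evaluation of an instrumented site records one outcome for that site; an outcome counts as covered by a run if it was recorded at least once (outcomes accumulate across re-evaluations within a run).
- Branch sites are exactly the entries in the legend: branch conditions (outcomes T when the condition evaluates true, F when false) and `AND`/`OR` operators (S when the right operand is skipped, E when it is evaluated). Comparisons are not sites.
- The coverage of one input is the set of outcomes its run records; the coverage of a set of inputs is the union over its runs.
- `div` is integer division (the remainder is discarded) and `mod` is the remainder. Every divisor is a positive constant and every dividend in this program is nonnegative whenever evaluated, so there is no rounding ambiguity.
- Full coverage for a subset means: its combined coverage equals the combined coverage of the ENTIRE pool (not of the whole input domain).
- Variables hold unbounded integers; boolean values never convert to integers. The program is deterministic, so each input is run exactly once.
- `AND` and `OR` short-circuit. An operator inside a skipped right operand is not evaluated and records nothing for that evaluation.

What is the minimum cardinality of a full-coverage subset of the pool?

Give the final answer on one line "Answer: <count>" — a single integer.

test 1 (n=2, x=3) hits B1=F, B2=S, B3=T, B4=T, B5=E
test 2 (n=-3, x=7) hits B1=F, B2=S, B3=F, B4=F, B5=E
test 3 (n=-1, x=3) hits B1=F, B2=S, B3=F, B4=T, B5=S
test 4 (n=6, x=6) hits B1=F, B2=E, B3=F, B4=F, B5=E
test 5 (n=-3, x=6) hits B1=T, B2=E, B3=F, B4=F, B5=E
test 6 (n=5, x=6) hits B1=T, B2=E, B3=F, B4=F, B5=E
test 7 (n=0, x=6) hits B1=T, B2=E, B3=F, B4=F, B5=E
test 8 (n=5, x=7) hits B1=F, B2=S, B3=F, B4=F, B5=E
pool-wide coverage (10 outcomes): B1=T, B1=F, B2=S, B2=E, B3=T, B3=F, B4=T, B4=F, B5=S, B5=E
every size-1 subset falls short of the 10 outcomes (best: 5/10)
every size-2 subset falls short of the 10 outcomes (best: 9/10)
the canonical winner is {1, 3, 5}: size 3, full 10-outcome coverage, earliest index list among size-3 covers

Answer: 3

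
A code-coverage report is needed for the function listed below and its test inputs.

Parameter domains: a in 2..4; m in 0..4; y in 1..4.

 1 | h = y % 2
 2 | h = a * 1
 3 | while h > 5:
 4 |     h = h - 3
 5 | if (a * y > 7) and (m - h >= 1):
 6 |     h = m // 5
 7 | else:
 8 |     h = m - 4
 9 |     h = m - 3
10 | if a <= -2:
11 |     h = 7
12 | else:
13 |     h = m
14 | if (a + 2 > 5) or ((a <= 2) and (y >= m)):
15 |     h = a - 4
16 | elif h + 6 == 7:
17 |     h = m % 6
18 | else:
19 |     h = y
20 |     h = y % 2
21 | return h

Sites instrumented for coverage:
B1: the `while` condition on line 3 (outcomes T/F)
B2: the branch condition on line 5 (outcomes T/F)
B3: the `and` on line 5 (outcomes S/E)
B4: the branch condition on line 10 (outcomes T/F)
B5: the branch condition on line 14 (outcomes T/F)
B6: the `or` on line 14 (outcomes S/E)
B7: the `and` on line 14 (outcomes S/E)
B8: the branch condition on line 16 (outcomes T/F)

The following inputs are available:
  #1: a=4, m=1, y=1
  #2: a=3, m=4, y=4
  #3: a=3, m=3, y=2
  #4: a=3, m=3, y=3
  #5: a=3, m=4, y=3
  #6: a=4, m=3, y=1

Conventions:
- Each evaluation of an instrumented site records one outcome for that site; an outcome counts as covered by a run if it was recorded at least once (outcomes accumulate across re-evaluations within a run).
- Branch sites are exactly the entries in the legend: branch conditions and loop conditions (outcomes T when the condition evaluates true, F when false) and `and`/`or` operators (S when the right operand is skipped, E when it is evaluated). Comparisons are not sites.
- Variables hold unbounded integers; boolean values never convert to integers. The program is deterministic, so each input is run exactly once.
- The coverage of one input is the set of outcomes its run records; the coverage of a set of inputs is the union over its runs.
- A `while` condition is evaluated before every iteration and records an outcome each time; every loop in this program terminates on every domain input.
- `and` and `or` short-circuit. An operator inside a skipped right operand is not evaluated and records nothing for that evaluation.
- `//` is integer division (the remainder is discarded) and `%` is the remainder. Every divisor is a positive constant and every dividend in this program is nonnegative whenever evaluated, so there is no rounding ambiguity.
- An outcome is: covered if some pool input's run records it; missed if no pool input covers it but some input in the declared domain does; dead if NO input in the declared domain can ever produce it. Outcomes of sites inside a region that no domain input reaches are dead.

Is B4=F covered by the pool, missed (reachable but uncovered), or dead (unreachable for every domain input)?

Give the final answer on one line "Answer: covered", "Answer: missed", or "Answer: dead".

B4=F is recorded by pool input(s) 1, 2, 3, 4, 5, 6 -> covered

Answer: covered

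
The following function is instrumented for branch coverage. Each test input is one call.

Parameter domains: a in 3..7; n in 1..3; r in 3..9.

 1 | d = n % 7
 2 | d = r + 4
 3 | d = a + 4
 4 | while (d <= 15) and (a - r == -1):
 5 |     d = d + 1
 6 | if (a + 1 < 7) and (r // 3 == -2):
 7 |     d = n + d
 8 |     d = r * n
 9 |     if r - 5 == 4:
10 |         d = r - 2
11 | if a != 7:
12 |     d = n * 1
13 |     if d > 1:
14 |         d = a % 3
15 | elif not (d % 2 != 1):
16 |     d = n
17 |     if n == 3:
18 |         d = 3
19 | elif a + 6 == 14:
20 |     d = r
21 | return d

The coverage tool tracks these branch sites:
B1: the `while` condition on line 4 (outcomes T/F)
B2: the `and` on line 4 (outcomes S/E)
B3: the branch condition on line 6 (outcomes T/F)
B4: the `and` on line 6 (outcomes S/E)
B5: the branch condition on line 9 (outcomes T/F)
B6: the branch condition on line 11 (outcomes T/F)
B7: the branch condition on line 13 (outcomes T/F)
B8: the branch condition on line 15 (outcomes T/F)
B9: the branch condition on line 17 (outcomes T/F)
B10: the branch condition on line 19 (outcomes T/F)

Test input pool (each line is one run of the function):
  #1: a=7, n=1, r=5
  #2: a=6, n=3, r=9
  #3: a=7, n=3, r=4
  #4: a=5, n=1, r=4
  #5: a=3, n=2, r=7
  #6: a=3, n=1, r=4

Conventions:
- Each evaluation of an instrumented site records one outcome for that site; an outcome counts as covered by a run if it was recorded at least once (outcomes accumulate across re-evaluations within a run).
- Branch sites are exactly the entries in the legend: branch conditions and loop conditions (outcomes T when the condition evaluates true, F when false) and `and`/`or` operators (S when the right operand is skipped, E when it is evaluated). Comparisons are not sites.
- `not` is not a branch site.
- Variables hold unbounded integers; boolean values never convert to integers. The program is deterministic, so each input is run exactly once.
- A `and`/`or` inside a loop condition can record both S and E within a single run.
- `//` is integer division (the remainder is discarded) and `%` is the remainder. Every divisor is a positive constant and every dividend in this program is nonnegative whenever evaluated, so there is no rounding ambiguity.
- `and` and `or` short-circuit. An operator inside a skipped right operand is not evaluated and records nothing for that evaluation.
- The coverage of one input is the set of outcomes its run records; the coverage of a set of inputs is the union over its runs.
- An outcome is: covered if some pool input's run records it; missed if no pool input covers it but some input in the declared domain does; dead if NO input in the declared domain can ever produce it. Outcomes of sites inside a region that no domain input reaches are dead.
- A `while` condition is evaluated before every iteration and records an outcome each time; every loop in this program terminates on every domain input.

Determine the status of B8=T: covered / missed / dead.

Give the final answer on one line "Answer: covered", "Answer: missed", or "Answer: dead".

B8=T is recorded by pool input(s) 1, 3 -> covered

Answer: covered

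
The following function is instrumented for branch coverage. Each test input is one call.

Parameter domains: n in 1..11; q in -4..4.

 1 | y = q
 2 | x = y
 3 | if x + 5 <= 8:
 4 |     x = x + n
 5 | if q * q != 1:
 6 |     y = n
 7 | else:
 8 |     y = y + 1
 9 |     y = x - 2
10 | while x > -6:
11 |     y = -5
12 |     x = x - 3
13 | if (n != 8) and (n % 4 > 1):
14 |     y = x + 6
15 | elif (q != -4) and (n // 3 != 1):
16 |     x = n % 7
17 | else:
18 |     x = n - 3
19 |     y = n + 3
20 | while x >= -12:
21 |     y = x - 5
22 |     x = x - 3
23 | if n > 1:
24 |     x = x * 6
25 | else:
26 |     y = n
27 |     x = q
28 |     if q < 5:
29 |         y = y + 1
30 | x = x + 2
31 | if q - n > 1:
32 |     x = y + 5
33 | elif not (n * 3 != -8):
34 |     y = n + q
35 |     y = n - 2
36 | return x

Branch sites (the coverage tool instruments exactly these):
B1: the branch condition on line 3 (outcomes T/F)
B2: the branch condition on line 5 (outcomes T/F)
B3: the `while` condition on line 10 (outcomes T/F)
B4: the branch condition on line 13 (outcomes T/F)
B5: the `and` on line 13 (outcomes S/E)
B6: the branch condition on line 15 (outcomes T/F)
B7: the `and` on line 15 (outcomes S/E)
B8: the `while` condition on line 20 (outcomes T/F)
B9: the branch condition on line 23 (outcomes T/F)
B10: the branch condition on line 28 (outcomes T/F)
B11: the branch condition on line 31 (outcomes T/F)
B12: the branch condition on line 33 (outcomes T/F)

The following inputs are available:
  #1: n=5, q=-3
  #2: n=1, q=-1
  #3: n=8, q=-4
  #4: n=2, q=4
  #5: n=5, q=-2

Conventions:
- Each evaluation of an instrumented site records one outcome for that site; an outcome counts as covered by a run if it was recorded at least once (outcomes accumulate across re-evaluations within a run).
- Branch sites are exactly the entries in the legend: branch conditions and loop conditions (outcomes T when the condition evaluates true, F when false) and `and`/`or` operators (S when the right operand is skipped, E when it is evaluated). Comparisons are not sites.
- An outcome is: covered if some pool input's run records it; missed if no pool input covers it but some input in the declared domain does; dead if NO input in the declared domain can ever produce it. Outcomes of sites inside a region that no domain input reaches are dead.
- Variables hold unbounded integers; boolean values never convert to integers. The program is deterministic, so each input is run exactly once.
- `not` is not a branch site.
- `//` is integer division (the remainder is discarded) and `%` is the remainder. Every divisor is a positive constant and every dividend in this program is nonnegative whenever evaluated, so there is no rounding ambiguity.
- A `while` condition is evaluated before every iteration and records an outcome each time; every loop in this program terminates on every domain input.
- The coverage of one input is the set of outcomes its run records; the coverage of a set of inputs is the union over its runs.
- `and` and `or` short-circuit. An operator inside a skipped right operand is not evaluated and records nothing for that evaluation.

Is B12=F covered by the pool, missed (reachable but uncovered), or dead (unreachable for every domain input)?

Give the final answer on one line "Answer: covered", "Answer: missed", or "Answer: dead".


B12=F is recorded by pool input(s) 1, 2, 3, 5 -> covered
Answer: covered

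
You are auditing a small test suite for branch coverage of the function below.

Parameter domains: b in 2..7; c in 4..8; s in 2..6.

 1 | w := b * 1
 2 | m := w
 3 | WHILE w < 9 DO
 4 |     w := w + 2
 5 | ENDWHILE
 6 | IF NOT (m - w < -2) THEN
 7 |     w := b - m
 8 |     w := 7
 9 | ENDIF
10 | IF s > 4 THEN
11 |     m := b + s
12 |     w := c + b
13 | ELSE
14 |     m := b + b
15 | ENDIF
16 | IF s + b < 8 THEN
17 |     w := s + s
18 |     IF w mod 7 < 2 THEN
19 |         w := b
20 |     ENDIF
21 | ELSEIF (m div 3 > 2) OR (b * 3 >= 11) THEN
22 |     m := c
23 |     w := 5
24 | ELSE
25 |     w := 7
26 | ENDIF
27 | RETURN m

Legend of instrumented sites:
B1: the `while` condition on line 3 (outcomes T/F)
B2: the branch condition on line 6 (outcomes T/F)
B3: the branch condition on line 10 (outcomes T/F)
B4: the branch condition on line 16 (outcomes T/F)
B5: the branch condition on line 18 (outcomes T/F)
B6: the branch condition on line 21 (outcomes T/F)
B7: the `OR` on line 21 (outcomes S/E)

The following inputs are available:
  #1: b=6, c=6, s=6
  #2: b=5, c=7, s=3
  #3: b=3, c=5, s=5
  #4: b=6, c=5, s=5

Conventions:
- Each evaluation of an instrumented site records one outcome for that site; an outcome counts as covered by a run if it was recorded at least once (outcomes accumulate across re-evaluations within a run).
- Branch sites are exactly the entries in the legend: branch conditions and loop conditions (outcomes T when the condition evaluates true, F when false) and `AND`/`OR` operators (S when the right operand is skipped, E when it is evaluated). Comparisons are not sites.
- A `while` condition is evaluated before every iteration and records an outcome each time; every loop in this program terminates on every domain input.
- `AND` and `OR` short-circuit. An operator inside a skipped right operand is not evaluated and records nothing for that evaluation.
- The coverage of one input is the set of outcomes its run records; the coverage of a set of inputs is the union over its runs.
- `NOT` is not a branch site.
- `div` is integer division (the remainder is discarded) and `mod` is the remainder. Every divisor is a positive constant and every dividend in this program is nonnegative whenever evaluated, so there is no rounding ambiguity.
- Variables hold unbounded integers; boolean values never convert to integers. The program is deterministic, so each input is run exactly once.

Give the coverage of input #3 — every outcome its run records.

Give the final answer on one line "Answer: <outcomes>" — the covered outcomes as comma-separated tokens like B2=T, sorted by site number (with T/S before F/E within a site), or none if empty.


Running input #3 (b=3, c=5, s=5), event by event:
  B1->T, B1->T, B1->T, B1->F, B2->F, B3->T, B4->F, B7->E, B6->F
distinct outcomes covered: B1=T, B1=F, B2=F, B3=T, B4=F, B6=F, B7=E
Answer: B1=T, B1=F, B2=F, B3=T, B4=F, B6=F, B7=E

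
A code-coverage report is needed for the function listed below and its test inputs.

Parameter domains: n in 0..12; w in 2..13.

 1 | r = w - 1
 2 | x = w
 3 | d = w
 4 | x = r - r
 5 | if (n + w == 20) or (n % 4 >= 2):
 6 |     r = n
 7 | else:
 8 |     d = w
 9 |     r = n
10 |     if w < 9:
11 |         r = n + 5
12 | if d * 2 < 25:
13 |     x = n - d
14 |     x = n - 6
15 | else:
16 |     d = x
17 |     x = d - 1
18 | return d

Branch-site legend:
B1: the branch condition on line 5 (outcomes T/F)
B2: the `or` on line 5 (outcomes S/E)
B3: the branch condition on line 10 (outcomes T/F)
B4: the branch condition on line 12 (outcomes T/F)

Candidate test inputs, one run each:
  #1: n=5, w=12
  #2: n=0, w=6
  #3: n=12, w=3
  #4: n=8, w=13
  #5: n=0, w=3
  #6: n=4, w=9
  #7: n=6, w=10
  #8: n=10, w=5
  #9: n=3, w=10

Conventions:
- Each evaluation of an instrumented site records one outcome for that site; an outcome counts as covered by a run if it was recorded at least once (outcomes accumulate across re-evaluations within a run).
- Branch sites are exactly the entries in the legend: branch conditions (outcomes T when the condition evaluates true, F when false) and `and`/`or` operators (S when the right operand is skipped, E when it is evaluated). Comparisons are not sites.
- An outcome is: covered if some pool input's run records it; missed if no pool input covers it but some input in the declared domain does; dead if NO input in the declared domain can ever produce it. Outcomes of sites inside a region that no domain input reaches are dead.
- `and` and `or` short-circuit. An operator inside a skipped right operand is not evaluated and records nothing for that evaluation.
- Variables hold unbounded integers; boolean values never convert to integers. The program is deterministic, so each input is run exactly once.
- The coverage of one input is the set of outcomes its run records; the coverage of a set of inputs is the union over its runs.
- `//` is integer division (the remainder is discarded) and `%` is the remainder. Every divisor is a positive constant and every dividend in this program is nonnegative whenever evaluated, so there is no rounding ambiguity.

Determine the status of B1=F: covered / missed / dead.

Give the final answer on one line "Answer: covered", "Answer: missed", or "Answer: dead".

B1=F is recorded by pool input(s) 1, 2, 3, 4, 5, 6 -> covered

Answer: covered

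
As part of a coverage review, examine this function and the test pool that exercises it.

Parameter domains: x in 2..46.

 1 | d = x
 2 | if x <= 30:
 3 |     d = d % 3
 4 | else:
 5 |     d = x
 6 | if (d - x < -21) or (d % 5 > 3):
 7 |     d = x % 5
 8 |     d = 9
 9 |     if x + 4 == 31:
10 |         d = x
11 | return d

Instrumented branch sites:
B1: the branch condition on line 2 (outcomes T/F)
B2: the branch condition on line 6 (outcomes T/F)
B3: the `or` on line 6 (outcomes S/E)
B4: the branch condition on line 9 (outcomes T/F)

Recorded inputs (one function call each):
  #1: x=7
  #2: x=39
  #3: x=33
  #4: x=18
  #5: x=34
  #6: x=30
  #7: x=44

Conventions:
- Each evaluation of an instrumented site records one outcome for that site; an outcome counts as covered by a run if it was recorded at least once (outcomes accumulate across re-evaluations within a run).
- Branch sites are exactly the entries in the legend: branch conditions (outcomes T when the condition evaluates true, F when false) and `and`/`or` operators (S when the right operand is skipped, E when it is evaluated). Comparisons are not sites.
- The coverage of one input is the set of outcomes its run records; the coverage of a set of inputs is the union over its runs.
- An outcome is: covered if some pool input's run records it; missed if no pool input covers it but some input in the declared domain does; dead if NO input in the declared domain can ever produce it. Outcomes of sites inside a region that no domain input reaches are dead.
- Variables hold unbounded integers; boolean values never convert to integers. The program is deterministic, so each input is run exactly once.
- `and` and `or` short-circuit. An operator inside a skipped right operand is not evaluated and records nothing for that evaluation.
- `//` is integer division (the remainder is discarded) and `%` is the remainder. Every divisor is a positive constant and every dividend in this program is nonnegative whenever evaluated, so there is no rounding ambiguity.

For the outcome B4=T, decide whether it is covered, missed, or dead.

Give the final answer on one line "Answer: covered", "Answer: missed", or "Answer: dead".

no pool input records B4=T
but domain input (x=27) does record it -> reachable, so missed

Answer: missed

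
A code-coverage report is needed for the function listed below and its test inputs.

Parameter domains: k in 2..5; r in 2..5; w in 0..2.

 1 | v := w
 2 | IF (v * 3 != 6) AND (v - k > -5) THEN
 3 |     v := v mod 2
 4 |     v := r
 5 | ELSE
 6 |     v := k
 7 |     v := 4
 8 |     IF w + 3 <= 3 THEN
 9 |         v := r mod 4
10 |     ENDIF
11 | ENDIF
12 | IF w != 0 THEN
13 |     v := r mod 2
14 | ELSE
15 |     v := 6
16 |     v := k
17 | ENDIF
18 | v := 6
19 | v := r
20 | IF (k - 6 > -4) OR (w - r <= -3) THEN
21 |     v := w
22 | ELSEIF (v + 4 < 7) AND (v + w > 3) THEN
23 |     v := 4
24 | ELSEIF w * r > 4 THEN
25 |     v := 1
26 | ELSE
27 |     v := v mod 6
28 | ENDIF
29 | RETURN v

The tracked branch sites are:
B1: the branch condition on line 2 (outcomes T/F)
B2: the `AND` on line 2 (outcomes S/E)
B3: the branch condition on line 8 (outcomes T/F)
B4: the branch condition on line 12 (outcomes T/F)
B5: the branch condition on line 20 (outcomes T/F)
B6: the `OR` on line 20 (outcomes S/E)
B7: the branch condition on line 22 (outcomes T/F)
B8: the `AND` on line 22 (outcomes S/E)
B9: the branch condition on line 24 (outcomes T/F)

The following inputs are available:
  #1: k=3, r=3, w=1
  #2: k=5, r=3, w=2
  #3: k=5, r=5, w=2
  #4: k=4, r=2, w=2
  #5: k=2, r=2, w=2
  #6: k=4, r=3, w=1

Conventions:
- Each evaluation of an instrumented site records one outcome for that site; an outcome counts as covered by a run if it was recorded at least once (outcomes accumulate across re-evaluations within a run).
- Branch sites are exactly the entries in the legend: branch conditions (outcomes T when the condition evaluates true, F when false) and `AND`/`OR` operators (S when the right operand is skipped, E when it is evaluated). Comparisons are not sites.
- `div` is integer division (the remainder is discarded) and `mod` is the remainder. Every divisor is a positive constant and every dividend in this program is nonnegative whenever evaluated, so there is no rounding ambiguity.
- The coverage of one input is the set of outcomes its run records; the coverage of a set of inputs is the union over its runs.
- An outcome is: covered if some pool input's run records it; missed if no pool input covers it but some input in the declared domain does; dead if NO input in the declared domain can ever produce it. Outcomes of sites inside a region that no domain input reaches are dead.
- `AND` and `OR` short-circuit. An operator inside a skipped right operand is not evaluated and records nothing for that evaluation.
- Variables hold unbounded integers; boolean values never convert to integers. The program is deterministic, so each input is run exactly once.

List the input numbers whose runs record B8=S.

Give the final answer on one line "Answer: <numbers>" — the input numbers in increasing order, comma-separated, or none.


input #1 (k=3, r=3, w=1): never hits B8=S
input #2 (k=5, r=3, w=2): never hits B8=S
input #3 (k=5, r=5, w=2): never hits B8=S
input #4 (k=4, r=2, w=2): never hits B8=S
input #5 (k=2, r=2, w=2): never hits B8=S
input #6 (k=4, r=3, w=1): never hits B8=S
Answer: none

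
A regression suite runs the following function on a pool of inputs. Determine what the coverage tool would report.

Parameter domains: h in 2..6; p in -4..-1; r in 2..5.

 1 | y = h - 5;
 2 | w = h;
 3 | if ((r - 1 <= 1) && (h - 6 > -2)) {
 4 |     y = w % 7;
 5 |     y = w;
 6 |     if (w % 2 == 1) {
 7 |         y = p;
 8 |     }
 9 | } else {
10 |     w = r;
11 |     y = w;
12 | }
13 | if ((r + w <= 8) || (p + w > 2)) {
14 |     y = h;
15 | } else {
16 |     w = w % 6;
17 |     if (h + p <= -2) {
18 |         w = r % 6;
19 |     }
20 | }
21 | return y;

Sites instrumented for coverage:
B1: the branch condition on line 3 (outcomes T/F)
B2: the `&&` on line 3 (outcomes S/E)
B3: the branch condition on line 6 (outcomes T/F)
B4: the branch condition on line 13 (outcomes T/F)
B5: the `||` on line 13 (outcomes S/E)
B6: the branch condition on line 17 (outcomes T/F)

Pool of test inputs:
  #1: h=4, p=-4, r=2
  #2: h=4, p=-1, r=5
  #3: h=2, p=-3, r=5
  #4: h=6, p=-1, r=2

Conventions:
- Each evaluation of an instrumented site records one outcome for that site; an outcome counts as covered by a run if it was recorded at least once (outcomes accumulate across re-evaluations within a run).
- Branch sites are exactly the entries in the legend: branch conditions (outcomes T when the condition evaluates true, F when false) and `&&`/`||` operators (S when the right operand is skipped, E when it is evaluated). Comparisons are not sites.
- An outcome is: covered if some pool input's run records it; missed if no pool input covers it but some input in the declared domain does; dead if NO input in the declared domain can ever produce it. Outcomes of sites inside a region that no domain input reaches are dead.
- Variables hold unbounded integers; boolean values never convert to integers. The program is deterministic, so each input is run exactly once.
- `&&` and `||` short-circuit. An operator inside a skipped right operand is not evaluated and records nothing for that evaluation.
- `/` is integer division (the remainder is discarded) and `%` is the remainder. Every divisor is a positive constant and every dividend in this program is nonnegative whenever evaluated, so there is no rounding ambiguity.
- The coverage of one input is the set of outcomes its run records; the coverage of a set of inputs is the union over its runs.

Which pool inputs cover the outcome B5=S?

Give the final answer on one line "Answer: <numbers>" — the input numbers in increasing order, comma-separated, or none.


input #1 (h=4, p=-4, r=2): produces B5=S
input #2 (h=4, p=-1, r=5): does not produce B5=S
input #3 (h=2, p=-3, r=5): does not produce B5=S
input #4 (h=6, p=-1, r=2): produces B5=S
Answer: 1, 4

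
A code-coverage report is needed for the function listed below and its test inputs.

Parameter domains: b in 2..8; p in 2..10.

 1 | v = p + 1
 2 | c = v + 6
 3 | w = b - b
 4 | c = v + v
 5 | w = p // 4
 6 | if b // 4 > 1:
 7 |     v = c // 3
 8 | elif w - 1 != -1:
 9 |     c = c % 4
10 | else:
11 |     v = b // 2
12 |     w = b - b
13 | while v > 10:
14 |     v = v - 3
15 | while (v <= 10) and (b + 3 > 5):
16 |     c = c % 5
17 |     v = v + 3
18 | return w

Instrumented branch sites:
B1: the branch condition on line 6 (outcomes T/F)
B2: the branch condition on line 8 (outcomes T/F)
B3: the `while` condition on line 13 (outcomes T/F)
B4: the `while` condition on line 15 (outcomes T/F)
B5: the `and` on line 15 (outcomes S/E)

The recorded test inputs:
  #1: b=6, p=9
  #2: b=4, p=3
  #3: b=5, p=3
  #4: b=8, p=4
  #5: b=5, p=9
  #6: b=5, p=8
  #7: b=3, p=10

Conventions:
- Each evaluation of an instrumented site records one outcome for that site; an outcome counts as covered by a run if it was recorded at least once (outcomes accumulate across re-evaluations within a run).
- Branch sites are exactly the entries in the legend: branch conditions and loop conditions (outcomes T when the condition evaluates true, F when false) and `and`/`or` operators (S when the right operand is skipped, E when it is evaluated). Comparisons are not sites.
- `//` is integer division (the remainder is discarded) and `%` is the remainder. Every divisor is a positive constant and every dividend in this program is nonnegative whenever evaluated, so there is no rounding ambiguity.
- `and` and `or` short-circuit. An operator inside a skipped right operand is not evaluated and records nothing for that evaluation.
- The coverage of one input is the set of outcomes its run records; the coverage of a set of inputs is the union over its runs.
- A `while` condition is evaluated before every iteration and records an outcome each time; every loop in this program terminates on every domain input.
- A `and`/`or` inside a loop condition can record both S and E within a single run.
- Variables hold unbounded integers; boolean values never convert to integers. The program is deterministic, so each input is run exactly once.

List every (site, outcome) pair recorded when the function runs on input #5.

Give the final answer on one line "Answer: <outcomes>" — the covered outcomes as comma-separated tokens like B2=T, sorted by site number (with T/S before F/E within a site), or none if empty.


Simulating input #5 (b=5, p=9) step by step:
  B1->F, B2->T, B3->F, B5->E, B4->T, B5->S, B4->F
deduplicating events, the covered set is: B1=F, B2=T, B3=F, B4=T, B4=F, B5=S, B5=E
Answer: B1=F, B2=T, B3=F, B4=T, B4=F, B5=S, B5=E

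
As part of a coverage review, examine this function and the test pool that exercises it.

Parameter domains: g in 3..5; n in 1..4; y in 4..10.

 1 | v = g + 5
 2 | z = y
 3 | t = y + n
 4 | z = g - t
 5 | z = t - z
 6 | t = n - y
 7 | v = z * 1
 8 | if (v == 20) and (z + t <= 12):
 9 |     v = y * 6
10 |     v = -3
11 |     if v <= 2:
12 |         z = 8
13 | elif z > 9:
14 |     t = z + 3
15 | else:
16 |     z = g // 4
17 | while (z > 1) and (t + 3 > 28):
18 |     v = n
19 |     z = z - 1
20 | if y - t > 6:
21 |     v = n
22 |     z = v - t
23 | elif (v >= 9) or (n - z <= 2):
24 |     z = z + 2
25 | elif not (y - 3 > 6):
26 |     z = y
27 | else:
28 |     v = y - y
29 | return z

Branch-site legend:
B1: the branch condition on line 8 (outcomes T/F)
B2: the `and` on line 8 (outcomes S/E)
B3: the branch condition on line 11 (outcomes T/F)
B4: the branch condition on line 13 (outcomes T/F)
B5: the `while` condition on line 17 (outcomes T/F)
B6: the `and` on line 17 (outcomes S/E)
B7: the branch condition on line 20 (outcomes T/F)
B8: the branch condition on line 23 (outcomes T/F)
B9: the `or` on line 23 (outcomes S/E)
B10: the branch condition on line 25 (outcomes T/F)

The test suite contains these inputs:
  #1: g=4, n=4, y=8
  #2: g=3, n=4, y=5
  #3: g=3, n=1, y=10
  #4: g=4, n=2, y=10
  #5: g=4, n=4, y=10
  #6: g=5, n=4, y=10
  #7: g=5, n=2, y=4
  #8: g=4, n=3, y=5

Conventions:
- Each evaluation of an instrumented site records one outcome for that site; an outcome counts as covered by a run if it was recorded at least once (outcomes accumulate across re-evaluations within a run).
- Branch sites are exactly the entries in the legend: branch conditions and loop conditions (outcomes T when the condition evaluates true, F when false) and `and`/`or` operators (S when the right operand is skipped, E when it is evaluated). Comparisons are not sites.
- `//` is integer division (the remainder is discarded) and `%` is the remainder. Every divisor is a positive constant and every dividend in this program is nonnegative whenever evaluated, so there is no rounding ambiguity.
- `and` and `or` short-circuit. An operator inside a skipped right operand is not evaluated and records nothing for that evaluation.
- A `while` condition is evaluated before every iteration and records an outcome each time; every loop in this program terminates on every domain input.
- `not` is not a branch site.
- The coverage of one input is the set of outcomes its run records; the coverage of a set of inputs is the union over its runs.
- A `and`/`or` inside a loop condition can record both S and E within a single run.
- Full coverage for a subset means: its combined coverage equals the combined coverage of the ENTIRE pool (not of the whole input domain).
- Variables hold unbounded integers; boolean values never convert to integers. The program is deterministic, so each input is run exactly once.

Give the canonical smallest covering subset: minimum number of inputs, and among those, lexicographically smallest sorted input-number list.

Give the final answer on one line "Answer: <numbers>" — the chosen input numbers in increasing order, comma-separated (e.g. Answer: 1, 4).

test 1 (g=4, n=4, y=8) hits B1=F, B2=E, B4=T, B5=F, B6=E, B7=F, B8=T, B9=S
test 2 (g=3, n=4, y=5) hits B1=F, B2=S, B4=T, B5=F, B6=E, B7=F, B8=T, B9=S
test 3 (g=3, n=1, y=10) hits B1=F, B2=S, B4=T, B5=F, B6=E, B7=F, B8=T, B9=S
test 4 (g=4, n=2, y=10) hits B1=T, B2=E, B3=T, B5=F, B6=E, B7=T
test 5 (g=4, n=4, y=10) hits B1=F, B2=S, B4=T, B5=T, B5=F, B6=S, B6=E, B7=F, B8=F, B9=E, B10=F
test 6 (g=5, n=4, y=10) hits B1=F, B2=S, B4=T, B5=T, B5=F, B6=S, B6=E, B7=F, B8=F, B9=E, B10=F
test 7 (g=5, n=2, y=4) hits B1=F, B2=S, B4=F, B5=F, B6=S, B7=F, B8=T, B9=E
test 8 (g=4, n=3, y=5) hits B1=F, B2=S, B4=T, B5=F, B6=E, B7=F, B8=T, B9=S
pool-wide coverage (18 outcomes): B1=T, B1=F, B2=S, B2=E, B3=T, B4=T, B4=F, B5=T, B5=F, B6=S, B6=E, B7=T, B7=F, B8=T, B8=F, B9=S, B9=E, B10=F
every size-1 subset falls short of the 18 outcomes (best: 11/18)
every size-2 subset falls short of the 18 outcomes (best: 15/18)
every size-3 subset falls short of the 18 outcomes (best: 17/18)
inputs {1, 4, 5, 7} (size 4) cover everything; no size-4 subset with a lexicographically smaller index list covers all 18

Answer: 1, 4, 5, 7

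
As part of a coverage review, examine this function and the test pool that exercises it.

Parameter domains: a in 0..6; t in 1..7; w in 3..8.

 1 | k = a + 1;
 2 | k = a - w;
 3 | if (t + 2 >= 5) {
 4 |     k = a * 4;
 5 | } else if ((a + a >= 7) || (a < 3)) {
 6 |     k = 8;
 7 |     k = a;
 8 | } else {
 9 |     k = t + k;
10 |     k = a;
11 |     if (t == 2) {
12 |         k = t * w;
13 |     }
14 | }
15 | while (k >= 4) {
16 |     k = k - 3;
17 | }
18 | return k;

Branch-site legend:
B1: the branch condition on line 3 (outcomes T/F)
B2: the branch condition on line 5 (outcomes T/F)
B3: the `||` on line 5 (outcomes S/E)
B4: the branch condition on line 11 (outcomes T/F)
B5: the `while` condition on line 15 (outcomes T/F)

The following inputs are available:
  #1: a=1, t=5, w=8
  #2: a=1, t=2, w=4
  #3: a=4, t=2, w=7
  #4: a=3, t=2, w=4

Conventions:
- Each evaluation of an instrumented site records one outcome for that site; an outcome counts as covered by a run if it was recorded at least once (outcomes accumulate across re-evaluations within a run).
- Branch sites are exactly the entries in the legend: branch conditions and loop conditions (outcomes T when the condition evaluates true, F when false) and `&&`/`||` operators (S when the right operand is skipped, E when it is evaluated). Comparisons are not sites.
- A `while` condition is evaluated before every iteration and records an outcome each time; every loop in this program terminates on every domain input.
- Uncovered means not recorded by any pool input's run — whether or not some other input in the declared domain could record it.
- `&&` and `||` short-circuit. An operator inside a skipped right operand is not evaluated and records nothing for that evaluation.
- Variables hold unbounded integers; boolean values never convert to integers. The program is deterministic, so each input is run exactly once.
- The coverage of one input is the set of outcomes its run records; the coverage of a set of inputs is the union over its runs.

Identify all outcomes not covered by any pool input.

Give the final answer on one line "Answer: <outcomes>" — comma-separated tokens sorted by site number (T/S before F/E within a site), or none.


input #1 (a=1, t=5, w=8): events B1->T, B5->T, B5->F; covers B1=T, B5=T, B5=F
input #2 (a=1, t=2, w=4): events B1->F, B3->E, B2->T, B5->F; covers B1=F, B2=T, B3=E, B5=F
input #3 (a=4, t=2, w=7): events B1->F, B3->S, B2->T, B5->T, B5->F; covers B1=F, B2=T, B3=S, B5=T, B5=F
input #4 (a=3, t=2, w=4): events B1->F, B3->E, B2->F, B4->T, B5->T, B5->T, B5->F; covers B1=F, B2=F, B3=E, B4=T, B5=T, B5=F
union over the pool: B1=T, B1=F, B2=T, B2=F, B3=S, B3=E, B4=T, B5=T, B5=F
uncovered (1 of 10): B4=F
Answer: B4=F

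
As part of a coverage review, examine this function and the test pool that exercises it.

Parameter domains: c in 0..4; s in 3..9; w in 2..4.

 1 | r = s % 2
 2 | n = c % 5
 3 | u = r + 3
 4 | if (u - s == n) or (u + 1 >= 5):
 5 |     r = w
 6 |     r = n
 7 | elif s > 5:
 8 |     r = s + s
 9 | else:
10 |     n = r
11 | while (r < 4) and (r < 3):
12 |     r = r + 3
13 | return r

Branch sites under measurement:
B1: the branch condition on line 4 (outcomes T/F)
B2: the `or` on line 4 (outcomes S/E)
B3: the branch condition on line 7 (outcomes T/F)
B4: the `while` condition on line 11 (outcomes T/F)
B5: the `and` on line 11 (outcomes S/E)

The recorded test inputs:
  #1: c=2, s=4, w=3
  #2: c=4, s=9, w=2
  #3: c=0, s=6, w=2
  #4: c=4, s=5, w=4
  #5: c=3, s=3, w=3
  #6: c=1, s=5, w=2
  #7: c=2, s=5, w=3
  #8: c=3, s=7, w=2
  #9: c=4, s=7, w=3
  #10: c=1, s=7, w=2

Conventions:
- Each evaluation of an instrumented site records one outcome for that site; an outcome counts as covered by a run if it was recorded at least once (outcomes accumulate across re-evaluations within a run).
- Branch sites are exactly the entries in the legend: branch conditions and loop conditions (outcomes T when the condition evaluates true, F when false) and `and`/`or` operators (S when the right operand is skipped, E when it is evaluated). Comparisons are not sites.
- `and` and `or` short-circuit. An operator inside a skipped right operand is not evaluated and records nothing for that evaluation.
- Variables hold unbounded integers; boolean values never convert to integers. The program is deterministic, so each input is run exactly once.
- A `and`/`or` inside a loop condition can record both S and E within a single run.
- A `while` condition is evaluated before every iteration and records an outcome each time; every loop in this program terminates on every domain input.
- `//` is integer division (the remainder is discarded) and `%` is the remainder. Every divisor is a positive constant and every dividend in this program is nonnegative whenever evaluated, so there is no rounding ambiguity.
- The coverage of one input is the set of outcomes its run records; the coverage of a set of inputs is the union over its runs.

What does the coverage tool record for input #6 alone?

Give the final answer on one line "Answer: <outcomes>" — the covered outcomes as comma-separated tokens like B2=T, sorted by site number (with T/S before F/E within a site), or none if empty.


Simulating input #6 (c=1, s=5, w=2) step by step:
  B2->E, B1->T, B5->E, B4->T, B5->S, B4->F
as a set, this run covers: B1=T, B2=E, B4=T, B4=F, B5=S, B5=E
Answer: B1=T, B2=E, B4=T, B4=F, B5=S, B5=E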